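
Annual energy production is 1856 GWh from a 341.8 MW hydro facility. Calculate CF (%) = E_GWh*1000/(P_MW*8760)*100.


CF = 1856 * 1000 / (341.8 * 8760) * 100 = 61.9872 %


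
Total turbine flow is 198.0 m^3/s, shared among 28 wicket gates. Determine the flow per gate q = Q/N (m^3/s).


q = 198.0 / 28 = 7.0714 m^3/s


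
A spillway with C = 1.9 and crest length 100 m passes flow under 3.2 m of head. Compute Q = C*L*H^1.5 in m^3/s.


Q = 1.9 * 100 * 3.2^1.5 = 1087.6235 m^3/s


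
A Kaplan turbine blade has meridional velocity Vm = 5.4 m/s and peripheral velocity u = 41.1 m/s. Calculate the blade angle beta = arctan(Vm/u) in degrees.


beta = arctan(5.4 / 41.1) = 7.4850 degrees


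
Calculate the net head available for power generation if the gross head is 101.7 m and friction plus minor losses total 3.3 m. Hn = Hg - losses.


Hn = 101.7 - 3.3 = 98.4000 m


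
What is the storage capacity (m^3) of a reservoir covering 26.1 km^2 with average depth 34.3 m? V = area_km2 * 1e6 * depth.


V = 26.1 * 1e6 * 34.3 = 8.9523e+08 m^3


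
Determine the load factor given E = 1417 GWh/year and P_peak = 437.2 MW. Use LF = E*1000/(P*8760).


LF = 1417 * 1000 / (437.2 * 8760) = 0.3700


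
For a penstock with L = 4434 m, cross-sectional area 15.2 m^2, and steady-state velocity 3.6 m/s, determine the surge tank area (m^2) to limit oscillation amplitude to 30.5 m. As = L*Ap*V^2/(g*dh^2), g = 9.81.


As = 4434 * 15.2 * 3.6^2 / (9.81 * 30.5^2) = 95.7140 m^2


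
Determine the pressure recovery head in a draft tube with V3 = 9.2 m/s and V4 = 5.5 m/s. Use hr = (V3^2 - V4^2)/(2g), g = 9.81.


hr = (9.2^2 - 5.5^2) / (2*9.81) = 2.7722 m


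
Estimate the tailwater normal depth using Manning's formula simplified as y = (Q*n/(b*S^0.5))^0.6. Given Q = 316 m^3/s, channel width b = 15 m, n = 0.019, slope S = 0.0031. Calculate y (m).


y = (316 * 0.019 / (15 * 0.0031^0.5))^0.6 = 3.2659 m


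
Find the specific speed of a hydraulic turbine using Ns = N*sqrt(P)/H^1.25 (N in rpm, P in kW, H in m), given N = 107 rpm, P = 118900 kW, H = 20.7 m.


Ns = 107 * 118900^0.5 / 20.7^1.25 = 835.6257


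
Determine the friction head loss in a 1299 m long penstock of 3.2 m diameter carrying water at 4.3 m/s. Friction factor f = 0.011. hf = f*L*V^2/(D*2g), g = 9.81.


hf = 0.011 * 1299 * 4.3^2 / (3.2 * 2 * 9.81) = 4.2081 m


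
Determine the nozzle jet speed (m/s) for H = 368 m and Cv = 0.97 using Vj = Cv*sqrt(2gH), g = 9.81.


Vj = 0.97 * sqrt(2*9.81*368) = 82.4224 m/s


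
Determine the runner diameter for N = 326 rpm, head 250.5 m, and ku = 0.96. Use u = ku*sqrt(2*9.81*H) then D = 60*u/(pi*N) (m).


u = 0.96 * sqrt(2*9.81*250.5) = 67.3015 m/s
D = 60 * 67.3015 / (pi * 326) = 3.9428 m


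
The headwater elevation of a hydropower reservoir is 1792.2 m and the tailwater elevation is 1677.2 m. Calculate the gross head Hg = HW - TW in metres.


Hg = 1792.2 - 1677.2 = 115.0000 m


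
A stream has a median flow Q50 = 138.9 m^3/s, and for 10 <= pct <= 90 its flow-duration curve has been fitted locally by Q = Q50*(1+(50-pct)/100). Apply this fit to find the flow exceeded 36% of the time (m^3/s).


Q = 138.9 * (1 + (50 - 36)/100) = 158.3460 m^3/s


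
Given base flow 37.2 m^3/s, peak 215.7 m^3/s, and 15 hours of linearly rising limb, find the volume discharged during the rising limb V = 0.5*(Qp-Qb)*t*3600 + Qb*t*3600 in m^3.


V = 0.5*(215.7 - 37.2)*15*3600 + 37.2*15*3600 = 6.8283e+06 m^3


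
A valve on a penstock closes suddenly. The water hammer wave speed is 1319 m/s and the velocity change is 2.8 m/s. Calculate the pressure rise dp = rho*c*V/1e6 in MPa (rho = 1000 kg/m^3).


dp = 1000 * 1319 * 2.8 / 1e6 = 3.6932 MPa


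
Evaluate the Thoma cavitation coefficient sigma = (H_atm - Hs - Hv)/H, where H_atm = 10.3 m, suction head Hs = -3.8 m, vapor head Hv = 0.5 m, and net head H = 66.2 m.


sigma = (10.3 - (-3.8) - 0.5) / 66.2 = 0.2054


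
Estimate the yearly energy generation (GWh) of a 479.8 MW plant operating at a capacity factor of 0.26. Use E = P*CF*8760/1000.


E = 479.8 * 0.26 * 8760 / 1000 = 1092.7925 GWh


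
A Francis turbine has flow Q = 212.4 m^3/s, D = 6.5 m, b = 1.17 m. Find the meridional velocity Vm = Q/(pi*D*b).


Vm = 212.4 / (pi * 6.5 * 1.17) = 8.8901 m/s


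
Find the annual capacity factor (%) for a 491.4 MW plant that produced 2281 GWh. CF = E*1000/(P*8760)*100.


CF = 2281 * 1000 / (491.4 * 8760) * 100 = 52.9890 %


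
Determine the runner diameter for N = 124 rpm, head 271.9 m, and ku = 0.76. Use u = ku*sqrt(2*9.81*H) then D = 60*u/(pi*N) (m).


u = 0.76 * sqrt(2*9.81*271.9) = 55.5095 m/s
D = 60 * 55.5095 / (pi * 124) = 8.5496 m


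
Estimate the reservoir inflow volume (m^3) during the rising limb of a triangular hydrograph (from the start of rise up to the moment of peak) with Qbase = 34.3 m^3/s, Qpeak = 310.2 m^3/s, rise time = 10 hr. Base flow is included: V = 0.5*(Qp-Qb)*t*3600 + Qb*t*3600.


V = 0.5*(310.2 - 34.3)*10*3600 + 34.3*10*3600 = 6.2010e+06 m^3


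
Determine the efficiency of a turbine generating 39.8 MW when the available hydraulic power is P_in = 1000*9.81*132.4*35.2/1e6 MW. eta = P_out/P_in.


P_in = 1000 * 9.81 * 132.4 * 35.2 / 1e6 = 45.7193 MW
eta = 39.8 / 45.7193 = 0.8705


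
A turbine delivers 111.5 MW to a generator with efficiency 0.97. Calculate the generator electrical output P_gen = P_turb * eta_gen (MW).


P_gen = 111.5 * 0.97 = 108.1550 MW


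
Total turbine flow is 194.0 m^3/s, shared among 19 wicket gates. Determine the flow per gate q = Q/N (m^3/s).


q = 194.0 / 19 = 10.2105 m^3/s


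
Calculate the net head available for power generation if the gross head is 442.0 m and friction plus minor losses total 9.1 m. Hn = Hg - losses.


Hn = 442.0 - 9.1 = 432.9000 m


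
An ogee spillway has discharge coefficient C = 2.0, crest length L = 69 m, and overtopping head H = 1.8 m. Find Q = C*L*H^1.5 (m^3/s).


Q = 2.0 * 69 * 1.8^1.5 = 333.2636 m^3/s


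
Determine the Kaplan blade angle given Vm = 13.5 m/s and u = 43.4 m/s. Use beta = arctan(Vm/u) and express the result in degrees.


beta = arctan(13.5 / 43.4) = 17.2788 degrees


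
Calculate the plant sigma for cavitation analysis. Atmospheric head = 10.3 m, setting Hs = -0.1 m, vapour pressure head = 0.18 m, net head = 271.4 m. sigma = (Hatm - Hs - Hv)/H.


sigma = (10.3 - (-0.1) - 0.18) / 271.4 = 0.0377


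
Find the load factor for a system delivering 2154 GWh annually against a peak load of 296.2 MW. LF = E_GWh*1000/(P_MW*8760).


LF = 2154 * 1000 / (296.2 * 8760) = 0.8301


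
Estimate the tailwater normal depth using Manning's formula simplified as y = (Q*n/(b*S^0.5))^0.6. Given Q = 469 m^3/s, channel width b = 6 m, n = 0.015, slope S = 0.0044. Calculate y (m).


y = (469 * 0.015 / (6 * 0.0044^0.5))^0.6 = 5.6031 m


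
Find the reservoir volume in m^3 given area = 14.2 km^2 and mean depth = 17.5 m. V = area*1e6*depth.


V = 14.2 * 1e6 * 17.5 = 2.4850e+08 m^3


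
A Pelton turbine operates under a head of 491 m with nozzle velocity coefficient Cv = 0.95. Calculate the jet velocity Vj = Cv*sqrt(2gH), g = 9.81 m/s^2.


Vj = 0.95 * sqrt(2*9.81*491) = 93.2425 m/s


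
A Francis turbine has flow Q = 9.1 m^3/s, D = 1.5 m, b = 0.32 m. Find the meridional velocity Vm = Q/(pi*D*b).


Vm = 9.1 / (pi * 1.5 * 0.32) = 6.0346 m/s


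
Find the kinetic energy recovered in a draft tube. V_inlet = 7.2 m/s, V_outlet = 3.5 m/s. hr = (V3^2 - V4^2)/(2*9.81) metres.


hr = (7.2^2 - 3.5^2) / (2*9.81) = 2.0178 m


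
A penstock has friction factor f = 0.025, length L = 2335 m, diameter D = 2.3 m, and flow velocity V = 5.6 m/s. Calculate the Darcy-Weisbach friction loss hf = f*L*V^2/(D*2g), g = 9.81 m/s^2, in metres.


hf = 0.025 * 2335 * 5.6^2 / (2.3 * 2 * 9.81) = 40.5673 m


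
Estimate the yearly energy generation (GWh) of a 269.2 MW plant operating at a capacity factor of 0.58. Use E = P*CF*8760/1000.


E = 269.2 * 0.58 * 8760 / 1000 = 1367.7514 GWh


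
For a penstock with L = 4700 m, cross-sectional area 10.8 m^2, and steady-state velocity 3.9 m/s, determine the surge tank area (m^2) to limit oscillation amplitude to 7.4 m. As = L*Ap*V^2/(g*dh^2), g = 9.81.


As = 4700 * 10.8 * 3.9^2 / (9.81 * 7.4^2) = 1437.2039 m^2


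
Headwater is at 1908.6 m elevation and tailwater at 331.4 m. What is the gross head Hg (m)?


Hg = 1908.6 - 331.4 = 1577.2000 m


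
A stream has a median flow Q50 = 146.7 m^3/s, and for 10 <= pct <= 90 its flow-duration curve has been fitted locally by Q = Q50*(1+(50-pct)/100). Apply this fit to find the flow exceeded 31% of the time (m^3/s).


Q = 146.7 * (1 + (50 - 31)/100) = 174.5730 m^3/s


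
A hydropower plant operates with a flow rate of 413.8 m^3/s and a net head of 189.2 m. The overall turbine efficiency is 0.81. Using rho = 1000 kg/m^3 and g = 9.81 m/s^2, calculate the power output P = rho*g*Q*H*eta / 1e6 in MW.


P = 1000 * 9.81 * 413.8 * 189.2 * 0.81 / 1e6 = 622.1078 MW


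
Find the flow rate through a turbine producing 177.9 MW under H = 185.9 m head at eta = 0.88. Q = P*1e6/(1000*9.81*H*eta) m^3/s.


Q = 177.9 * 1e6 / (1000 * 9.81 * 185.9 * 0.88) = 110.8523 m^3/s


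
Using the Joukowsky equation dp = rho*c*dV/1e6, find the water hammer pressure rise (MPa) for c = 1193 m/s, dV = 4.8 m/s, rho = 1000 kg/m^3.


dp = 1000 * 1193 * 4.8 / 1e6 = 5.7264 MPa


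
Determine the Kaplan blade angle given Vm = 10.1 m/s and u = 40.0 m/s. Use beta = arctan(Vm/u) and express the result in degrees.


beta = arctan(10.1 / 40.0) = 14.1710 degrees


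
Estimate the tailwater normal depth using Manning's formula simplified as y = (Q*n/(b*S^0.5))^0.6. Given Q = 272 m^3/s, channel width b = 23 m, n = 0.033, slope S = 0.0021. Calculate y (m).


y = (272 * 0.033 / (23 * 0.0021^0.5))^0.6 = 3.6153 m


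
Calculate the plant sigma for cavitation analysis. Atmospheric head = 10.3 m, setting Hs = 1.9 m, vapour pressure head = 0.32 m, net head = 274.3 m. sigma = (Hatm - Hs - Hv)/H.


sigma = (10.3 - 1.9 - 0.32) / 274.3 = 0.0295


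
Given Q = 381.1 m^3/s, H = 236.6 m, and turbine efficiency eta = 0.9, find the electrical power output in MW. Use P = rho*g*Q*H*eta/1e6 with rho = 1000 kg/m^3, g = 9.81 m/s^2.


P = 1000 * 9.81 * 381.1 * 236.6 * 0.9 / 1e6 = 796.0956 MW


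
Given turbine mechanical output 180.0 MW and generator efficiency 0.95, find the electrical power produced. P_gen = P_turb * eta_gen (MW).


P_gen = 180.0 * 0.95 = 171.0000 MW


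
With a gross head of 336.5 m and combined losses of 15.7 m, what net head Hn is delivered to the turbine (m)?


Hn = 336.5 - 15.7 = 320.8000 m


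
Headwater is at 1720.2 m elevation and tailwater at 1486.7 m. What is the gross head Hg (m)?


Hg = 1720.2 - 1486.7 = 233.5000 m


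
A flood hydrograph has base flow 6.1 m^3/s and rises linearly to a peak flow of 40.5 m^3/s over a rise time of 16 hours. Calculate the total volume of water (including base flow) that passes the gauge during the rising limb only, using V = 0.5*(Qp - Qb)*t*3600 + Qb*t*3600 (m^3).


V = 0.5*(40.5 - 6.1)*16*3600 + 6.1*16*3600 = 1.3421e+06 m^3


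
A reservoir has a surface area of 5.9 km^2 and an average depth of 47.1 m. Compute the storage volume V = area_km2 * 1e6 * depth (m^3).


V = 5.9 * 1e6 * 47.1 = 2.7789e+08 m^3


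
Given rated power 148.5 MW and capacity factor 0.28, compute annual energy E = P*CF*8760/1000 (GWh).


E = 148.5 * 0.28 * 8760 / 1000 = 364.2408 GWh


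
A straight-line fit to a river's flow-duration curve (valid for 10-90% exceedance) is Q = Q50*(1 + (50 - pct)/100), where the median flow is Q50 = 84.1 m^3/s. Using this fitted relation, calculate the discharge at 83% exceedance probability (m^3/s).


Q = 84.1 * (1 + (50 - 83)/100) = 56.3470 m^3/s


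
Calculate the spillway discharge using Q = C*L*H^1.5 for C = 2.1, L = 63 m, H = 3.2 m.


Q = 2.1 * 63 * 3.2^1.5 = 757.3294 m^3/s


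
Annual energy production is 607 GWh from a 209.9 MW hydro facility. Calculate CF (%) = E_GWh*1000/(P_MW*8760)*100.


CF = 607 * 1000 / (209.9 * 8760) * 100 = 33.0120 %


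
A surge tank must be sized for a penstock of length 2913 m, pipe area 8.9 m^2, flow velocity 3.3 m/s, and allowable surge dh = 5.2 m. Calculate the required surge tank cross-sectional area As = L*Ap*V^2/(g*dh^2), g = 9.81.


As = 2913 * 8.9 * 3.3^2 / (9.81 * 5.2^2) = 1064.3456 m^2


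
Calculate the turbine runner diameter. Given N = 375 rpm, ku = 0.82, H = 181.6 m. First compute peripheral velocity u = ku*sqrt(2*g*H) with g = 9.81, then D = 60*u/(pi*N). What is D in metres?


u = 0.82 * sqrt(2*9.81*181.6) = 48.9465 m/s
D = 60 * 48.9465 / (pi * 375) = 2.4928 m


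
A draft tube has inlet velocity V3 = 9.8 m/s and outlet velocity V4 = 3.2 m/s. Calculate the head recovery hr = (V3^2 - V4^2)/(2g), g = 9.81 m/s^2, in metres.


hr = (9.8^2 - 3.2^2) / (2*9.81) = 4.3731 m


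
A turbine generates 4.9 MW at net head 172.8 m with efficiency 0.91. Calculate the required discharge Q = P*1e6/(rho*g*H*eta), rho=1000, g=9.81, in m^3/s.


Q = 4.9 * 1e6 / (1000 * 9.81 * 172.8 * 0.91) = 3.1764 m^3/s


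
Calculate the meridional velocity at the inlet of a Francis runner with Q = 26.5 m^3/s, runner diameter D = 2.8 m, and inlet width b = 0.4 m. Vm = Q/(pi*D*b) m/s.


Vm = 26.5 / (pi * 2.8 * 0.4) = 7.5314 m/s


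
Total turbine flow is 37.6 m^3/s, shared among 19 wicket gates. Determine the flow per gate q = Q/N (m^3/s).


q = 37.6 / 19 = 1.9789 m^3/s


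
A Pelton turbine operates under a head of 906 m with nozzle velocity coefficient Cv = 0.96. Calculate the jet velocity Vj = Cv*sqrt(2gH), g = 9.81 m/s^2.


Vj = 0.96 * sqrt(2*9.81*906) = 127.9926 m/s


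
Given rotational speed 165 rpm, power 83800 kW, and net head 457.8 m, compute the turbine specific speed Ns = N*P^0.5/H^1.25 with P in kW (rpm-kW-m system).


Ns = 165 * 83800^0.5 / 457.8^1.25 = 22.5560


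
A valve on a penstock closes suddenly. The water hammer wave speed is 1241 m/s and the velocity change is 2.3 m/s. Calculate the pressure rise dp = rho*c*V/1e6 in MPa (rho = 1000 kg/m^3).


dp = 1000 * 1241 * 2.3 / 1e6 = 2.8543 MPa


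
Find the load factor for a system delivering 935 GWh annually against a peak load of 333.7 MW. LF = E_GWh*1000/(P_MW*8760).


LF = 935 * 1000 / (333.7 * 8760) = 0.3199


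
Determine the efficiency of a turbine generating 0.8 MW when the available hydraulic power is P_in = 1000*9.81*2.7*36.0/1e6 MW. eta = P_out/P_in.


P_in = 1000 * 9.81 * 2.7 * 36.0 / 1e6 = 0.9535 MW
eta = 0.8 / 0.9535 = 0.8390


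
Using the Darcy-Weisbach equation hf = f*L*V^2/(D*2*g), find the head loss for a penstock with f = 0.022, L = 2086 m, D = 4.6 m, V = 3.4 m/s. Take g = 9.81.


hf = 0.022 * 2086 * 3.4^2 / (4.6 * 2 * 9.81) = 5.8781 m


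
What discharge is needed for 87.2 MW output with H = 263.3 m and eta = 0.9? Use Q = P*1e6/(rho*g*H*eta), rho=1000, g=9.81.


Q = 87.2 * 1e6 / (1000 * 9.81 * 263.3 * 0.9) = 37.5106 m^3/s


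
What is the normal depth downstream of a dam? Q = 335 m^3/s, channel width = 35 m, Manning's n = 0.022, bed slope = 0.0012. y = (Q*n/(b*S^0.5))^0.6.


y = (335 * 0.022 / (35 * 0.0012^0.5))^0.6 = 2.9531 m


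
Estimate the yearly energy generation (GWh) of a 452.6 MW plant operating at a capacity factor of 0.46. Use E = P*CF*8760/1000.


E = 452.6 * 0.46 * 8760 / 1000 = 1823.7970 GWh


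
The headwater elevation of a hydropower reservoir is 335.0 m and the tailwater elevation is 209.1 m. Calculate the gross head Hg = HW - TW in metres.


Hg = 335.0 - 209.1 = 125.9000 m


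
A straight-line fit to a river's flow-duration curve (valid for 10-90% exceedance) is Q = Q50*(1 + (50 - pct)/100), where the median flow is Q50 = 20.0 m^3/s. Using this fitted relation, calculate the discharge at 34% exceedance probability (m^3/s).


Q = 20.0 * (1 + (50 - 34)/100) = 23.2000 m^3/s


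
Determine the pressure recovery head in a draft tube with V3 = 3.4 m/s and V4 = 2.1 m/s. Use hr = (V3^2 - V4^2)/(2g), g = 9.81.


hr = (3.4^2 - 2.1^2) / (2*9.81) = 0.3644 m


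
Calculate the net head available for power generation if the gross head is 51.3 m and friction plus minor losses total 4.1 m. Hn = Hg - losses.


Hn = 51.3 - 4.1 = 47.2000 m


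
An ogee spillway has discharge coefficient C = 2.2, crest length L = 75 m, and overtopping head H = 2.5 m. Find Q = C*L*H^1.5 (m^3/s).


Q = 2.2 * 75 * 2.5^1.5 = 652.2198 m^3/s


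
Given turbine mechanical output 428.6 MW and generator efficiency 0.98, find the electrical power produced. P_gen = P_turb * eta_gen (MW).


P_gen = 428.6 * 0.98 = 420.0280 MW


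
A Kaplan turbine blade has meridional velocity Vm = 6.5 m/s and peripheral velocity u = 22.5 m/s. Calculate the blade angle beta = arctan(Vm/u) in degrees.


beta = arctan(6.5 / 22.5) = 16.1134 degrees


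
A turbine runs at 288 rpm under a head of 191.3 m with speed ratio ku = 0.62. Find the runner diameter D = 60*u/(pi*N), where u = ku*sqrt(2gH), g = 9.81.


u = 0.62 * sqrt(2*9.81*191.3) = 37.9838 m/s
D = 60 * 37.9838 / (pi * 288) = 2.5189 m


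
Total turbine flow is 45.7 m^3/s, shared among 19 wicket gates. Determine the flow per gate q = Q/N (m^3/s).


q = 45.7 / 19 = 2.4053 m^3/s


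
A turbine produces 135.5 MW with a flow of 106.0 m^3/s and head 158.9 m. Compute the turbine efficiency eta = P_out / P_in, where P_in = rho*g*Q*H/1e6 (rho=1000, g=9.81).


P_in = 1000 * 9.81 * 106.0 * 158.9 / 1e6 = 165.2338 MW
eta = 135.5 / 165.2338 = 0.8201


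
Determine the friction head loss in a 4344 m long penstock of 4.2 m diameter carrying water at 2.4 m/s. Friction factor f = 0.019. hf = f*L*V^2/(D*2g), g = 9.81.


hf = 0.019 * 4344 * 2.4^2 / (4.2 * 2 * 9.81) = 5.7692 m


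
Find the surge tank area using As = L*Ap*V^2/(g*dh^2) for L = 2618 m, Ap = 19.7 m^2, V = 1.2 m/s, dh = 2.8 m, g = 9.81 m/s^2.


As = 2618 * 19.7 * 1.2^2 / (9.81 * 2.8^2) = 965.6356 m^2


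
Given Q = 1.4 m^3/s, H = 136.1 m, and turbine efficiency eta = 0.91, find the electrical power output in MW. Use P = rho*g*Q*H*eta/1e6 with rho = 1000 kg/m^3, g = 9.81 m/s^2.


P = 1000 * 9.81 * 1.4 * 136.1 * 0.91 / 1e6 = 1.7010 MW


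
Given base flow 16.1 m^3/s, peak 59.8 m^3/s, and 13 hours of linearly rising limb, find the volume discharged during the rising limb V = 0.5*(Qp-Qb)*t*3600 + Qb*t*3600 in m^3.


V = 0.5*(59.8 - 16.1)*13*3600 + 16.1*13*3600 = 1.7761e+06 m^3


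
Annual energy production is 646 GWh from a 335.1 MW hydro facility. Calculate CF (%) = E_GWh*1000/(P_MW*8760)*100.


CF = 646 * 1000 / (335.1 * 8760) * 100 = 22.0067 %


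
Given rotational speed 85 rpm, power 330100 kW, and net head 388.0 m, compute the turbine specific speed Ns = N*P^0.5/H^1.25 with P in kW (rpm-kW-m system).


Ns = 85 * 330100^0.5 / 388.0^1.25 = 28.3597


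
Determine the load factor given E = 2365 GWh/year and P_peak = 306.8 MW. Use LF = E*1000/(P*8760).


LF = 2365 * 1000 / (306.8 * 8760) = 0.8800


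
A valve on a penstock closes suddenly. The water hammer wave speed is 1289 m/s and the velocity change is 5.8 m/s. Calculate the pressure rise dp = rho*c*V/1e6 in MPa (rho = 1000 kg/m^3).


dp = 1000 * 1289 * 5.8 / 1e6 = 7.4762 MPa


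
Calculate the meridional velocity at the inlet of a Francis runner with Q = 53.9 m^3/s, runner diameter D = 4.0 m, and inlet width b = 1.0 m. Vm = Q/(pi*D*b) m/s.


Vm = 53.9 / (pi * 4.0 * 1.0) = 4.2892 m/s


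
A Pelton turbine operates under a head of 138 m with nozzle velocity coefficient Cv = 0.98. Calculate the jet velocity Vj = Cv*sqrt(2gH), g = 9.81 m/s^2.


Vj = 0.98 * sqrt(2*9.81*138) = 50.9935 m/s


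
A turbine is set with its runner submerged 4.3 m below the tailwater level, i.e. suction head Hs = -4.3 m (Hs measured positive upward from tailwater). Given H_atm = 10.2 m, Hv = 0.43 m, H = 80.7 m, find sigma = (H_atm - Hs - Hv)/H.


sigma = (10.2 - (-4.3) - 0.43) / 80.7 = 0.1743


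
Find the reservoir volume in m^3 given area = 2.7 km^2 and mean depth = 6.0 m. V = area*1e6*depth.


V = 2.7 * 1e6 * 6.0 = 1.6200e+07 m^3


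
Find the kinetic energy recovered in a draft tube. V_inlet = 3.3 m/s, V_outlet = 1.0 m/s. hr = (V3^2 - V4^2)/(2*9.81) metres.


hr = (3.3^2 - 1.0^2) / (2*9.81) = 0.5041 m


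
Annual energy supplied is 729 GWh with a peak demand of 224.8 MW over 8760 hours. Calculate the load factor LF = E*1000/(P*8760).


LF = 729 * 1000 / (224.8 * 8760) = 0.3702


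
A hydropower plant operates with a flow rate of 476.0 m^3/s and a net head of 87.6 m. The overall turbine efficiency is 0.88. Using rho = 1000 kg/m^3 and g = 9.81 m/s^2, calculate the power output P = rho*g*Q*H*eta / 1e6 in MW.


P = 1000 * 9.81 * 476.0 * 87.6 * 0.88 / 1e6 = 359.9670 MW


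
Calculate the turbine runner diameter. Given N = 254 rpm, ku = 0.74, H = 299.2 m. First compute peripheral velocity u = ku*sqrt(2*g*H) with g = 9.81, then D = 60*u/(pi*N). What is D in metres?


u = 0.74 * sqrt(2*9.81*299.2) = 56.6973 m/s
D = 60 * 56.6973 / (pi * 254) = 4.2631 m


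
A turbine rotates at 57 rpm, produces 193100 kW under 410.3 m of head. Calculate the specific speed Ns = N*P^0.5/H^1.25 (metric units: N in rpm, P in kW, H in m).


Ns = 57 * 193100^0.5 / 410.3^1.25 = 13.5640


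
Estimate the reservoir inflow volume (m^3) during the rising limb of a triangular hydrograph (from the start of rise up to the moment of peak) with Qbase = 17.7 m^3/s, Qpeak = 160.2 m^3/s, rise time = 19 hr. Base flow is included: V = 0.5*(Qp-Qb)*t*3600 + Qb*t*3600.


V = 0.5*(160.2 - 17.7)*19*3600 + 17.7*19*3600 = 6.0842e+06 m^3


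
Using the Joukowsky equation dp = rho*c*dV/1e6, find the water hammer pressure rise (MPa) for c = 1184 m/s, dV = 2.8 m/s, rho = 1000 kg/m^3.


dp = 1000 * 1184 * 2.8 / 1e6 = 3.3152 MPa


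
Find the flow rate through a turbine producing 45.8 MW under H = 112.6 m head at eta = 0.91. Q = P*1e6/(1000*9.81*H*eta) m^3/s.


Q = 45.8 * 1e6 / (1000 * 9.81 * 112.6 * 0.91) = 45.5635 m^3/s


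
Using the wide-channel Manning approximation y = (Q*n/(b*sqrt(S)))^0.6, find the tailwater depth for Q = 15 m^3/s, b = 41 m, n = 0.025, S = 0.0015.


y = (15 * 0.025 / (41 * 0.0015^0.5))^0.6 = 0.4207 m


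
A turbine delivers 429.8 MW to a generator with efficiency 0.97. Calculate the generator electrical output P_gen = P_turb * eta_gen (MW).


P_gen = 429.8 * 0.97 = 416.9060 MW


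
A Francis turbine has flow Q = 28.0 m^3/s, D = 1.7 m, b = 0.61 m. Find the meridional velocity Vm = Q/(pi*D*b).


Vm = 28.0 / (pi * 1.7 * 0.61) = 8.5947 m/s


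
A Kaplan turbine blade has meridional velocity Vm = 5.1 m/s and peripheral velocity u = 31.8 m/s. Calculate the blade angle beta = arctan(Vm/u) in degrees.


beta = arctan(5.1 / 31.8) = 9.1114 degrees


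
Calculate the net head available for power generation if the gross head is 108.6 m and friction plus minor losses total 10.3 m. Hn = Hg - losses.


Hn = 108.6 - 10.3 = 98.3000 m


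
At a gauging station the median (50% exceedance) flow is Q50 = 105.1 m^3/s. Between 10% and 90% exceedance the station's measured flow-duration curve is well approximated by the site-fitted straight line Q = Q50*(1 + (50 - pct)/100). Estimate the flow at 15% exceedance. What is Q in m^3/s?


Q = 105.1 * (1 + (50 - 15)/100) = 141.8850 m^3/s


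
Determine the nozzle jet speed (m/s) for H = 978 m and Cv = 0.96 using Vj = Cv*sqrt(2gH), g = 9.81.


Vj = 0.96 * sqrt(2*9.81*978) = 132.9812 m/s


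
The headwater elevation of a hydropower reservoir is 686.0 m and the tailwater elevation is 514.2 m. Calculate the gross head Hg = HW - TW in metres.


Hg = 686.0 - 514.2 = 171.8000 m


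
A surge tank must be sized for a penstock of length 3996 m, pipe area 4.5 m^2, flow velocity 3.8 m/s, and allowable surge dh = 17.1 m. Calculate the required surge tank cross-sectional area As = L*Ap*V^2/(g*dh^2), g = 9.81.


As = 3996 * 4.5 * 3.8^2 / (9.81 * 17.1^2) = 90.5199 m^2


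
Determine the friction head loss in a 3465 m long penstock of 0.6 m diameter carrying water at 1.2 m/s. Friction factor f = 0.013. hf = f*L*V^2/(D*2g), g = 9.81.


hf = 0.013 * 3465 * 1.2^2 / (0.6 * 2 * 9.81) = 5.5101 m


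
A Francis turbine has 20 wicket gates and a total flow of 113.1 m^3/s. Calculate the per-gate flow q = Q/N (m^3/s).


q = 113.1 / 20 = 5.6550 m^3/s


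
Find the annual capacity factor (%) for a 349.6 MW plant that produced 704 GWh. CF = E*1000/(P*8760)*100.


CF = 704 * 1000 / (349.6 * 8760) * 100 = 22.9878 %


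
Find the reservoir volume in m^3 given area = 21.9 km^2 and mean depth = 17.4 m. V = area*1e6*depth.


V = 21.9 * 1e6 * 17.4 = 3.8106e+08 m^3


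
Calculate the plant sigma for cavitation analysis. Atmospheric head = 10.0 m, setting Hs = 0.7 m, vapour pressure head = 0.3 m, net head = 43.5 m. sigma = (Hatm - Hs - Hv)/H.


sigma = (10.0 - 0.7 - 0.3) / 43.5 = 0.2069


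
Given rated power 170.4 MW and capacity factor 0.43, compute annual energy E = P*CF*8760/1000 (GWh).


E = 170.4 * 0.43 * 8760 / 1000 = 641.8627 GWh


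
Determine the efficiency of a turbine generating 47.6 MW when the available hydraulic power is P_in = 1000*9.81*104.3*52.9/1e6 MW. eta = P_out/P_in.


P_in = 1000 * 9.81 * 104.3 * 52.9 / 1e6 = 54.1264 MW
eta = 47.6 / 54.1264 = 0.8794


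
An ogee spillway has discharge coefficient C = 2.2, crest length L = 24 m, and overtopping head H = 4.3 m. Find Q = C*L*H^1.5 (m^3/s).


Q = 2.2 * 24 * 4.3^1.5 = 470.8002 m^3/s


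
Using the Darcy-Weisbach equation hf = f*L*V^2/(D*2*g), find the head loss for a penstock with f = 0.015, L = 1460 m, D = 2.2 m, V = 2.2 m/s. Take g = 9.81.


hf = 0.015 * 1460 * 2.2^2 / (2.2 * 2 * 9.81) = 2.4557 m


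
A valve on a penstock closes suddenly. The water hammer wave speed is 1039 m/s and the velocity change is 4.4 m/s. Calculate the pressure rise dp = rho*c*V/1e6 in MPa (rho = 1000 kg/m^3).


dp = 1000 * 1039 * 4.4 / 1e6 = 4.5716 MPa


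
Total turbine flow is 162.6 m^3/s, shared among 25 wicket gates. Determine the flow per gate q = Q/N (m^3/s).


q = 162.6 / 25 = 6.5040 m^3/s


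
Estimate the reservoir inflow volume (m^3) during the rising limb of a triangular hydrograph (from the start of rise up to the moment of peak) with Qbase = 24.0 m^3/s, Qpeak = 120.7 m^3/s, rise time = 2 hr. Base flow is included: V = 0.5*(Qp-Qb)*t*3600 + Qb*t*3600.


V = 0.5*(120.7 - 24.0)*2*3600 + 24.0*2*3600 = 520920.0000 m^3


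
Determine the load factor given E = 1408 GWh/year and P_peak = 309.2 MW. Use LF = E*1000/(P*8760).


LF = 1408 * 1000 / (309.2 * 8760) = 0.5198


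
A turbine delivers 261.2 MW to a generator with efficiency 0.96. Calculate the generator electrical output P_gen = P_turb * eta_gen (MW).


P_gen = 261.2 * 0.96 = 250.7520 MW


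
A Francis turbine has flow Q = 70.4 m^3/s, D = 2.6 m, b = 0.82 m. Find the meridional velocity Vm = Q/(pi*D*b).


Vm = 70.4 / (pi * 2.6 * 0.82) = 10.5108 m/s


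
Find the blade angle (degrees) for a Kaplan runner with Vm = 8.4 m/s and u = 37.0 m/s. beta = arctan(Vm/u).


beta = arctan(8.4 / 37.0) = 12.7909 degrees


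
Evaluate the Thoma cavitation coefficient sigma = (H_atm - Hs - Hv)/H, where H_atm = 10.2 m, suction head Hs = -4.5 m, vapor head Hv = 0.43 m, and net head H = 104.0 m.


sigma = (10.2 - (-4.5) - 0.43) / 104.0 = 0.1372


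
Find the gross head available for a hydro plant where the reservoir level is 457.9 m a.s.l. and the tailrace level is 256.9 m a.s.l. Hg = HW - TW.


Hg = 457.9 - 256.9 = 201.0000 m


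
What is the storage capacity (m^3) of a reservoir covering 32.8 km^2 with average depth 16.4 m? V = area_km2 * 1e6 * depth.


V = 32.8 * 1e6 * 16.4 = 5.3792e+08 m^3


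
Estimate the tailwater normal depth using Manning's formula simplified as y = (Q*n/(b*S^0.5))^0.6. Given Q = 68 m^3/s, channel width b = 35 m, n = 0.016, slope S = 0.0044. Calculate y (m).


y = (68 * 0.016 / (35 * 0.0044^0.5))^0.6 = 0.6346 m


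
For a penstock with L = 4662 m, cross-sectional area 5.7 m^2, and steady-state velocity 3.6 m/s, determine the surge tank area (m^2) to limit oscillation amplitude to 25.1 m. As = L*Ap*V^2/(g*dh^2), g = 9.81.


As = 4662 * 5.7 * 3.6^2 / (9.81 * 25.1^2) = 55.7232 m^2


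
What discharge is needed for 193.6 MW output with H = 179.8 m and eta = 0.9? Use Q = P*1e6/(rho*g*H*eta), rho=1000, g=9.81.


Q = 193.6 * 1e6 / (1000 * 9.81 * 179.8 * 0.9) = 121.9563 m^3/s


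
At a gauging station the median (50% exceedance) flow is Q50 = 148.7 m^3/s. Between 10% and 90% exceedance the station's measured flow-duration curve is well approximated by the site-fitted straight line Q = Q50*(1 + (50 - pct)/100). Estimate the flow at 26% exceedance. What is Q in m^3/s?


Q = 148.7 * (1 + (50 - 26)/100) = 184.3880 m^3/s


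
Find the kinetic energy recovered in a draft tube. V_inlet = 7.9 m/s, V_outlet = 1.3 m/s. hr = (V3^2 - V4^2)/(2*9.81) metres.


hr = (7.9^2 - 1.3^2) / (2*9.81) = 3.0948 m


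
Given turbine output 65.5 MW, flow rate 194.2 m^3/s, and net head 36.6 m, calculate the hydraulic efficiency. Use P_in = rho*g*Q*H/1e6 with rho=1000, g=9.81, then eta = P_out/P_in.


P_in = 1000 * 9.81 * 194.2 * 36.6 / 1e6 = 69.7267 MW
eta = 65.5 / 69.7267 = 0.9394


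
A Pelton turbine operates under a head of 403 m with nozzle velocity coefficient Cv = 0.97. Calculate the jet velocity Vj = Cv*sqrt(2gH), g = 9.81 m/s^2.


Vj = 0.97 * sqrt(2*9.81*403) = 86.2529 m/s


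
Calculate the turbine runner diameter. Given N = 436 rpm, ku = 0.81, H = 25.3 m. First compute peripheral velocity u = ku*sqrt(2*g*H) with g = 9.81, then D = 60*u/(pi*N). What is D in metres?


u = 0.81 * sqrt(2*9.81*25.3) = 18.0466 m/s
D = 60 * 18.0466 / (pi * 436) = 0.7905 m


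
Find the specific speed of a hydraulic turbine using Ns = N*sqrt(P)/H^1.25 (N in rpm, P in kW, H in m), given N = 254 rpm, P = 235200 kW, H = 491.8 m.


Ns = 254 * 235200^0.5 / 491.8^1.25 = 53.1884


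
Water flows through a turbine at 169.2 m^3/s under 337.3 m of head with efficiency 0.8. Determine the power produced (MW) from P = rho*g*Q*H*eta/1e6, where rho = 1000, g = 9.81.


P = 1000 * 9.81 * 169.2 * 337.3 * 0.8 / 1e6 = 447.8945 MW


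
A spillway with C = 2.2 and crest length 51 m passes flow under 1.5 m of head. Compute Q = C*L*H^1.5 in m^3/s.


Q = 2.2 * 51 * 1.5^1.5 = 206.1246 m^3/s


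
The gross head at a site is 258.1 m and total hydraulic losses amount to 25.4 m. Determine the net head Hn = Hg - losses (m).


Hn = 258.1 - 25.4 = 232.7000 m


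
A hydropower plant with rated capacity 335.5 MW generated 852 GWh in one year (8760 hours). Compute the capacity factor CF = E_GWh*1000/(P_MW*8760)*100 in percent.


CF = 852 * 1000 / (335.5 * 8760) * 100 = 28.9896 %


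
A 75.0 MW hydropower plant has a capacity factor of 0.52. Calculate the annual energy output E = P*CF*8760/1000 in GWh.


E = 75.0 * 0.52 * 8760 / 1000 = 341.6400 GWh


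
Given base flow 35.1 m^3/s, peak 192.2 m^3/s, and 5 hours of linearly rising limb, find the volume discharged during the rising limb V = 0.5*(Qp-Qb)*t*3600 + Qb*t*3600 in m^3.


V = 0.5*(192.2 - 35.1)*5*3600 + 35.1*5*3600 = 2.0457e+06 m^3


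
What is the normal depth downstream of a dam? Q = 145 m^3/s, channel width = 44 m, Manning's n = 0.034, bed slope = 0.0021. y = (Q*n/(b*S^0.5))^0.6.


y = (145 * 0.034 / (44 * 0.0021^0.5))^0.6 = 1.7099 m


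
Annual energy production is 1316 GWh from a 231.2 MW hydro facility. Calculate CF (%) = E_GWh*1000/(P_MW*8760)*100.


CF = 1316 * 1000 / (231.2 * 8760) * 100 = 64.9776 %


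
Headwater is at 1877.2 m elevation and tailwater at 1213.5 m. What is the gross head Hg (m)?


Hg = 1877.2 - 1213.5 = 663.7000 m


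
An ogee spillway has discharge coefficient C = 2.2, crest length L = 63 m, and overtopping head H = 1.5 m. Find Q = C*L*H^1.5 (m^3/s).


Q = 2.2 * 63 * 1.5^1.5 = 254.6245 m^3/s


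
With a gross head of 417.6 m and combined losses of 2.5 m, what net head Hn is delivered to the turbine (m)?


Hn = 417.6 - 2.5 = 415.1000 m


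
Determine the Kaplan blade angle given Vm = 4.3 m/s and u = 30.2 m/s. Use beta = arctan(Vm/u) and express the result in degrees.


beta = arctan(4.3 / 30.2) = 8.1035 degrees


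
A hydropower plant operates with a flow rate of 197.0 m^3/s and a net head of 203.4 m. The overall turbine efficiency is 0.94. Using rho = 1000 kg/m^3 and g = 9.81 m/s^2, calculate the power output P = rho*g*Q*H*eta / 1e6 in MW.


P = 1000 * 9.81 * 197.0 * 203.4 * 0.94 / 1e6 = 369.4997 MW


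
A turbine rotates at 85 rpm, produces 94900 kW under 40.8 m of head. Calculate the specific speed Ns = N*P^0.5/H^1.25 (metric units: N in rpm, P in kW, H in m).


Ns = 85 * 94900^0.5 / 40.8^1.25 = 253.9375


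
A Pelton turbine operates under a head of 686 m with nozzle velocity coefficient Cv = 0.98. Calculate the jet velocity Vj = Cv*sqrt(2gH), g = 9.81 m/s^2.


Vj = 0.98 * sqrt(2*9.81*686) = 113.6940 m/s


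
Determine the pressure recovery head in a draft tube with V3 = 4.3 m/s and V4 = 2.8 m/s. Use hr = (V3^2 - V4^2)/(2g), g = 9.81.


hr = (4.3^2 - 2.8^2) / (2*9.81) = 0.5428 m


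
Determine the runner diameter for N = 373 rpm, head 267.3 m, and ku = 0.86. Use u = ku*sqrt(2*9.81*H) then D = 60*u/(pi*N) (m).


u = 0.86 * sqrt(2*9.81*267.3) = 62.2798 m/s
D = 60 * 62.2798 / (pi * 373) = 3.1889 m


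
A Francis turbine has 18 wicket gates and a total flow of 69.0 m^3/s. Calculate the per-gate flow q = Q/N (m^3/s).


q = 69.0 / 18 = 3.8333 m^3/s


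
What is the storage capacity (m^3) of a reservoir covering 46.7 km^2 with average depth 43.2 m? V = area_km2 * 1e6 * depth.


V = 46.7 * 1e6 * 43.2 = 2.0174e+09 m^3


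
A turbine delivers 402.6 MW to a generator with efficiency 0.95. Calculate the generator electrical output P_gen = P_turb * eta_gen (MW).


P_gen = 402.6 * 0.95 = 382.4700 MW


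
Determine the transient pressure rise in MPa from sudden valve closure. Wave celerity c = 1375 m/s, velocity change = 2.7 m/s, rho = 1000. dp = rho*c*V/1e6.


dp = 1000 * 1375 * 2.7 / 1e6 = 3.7125 MPa


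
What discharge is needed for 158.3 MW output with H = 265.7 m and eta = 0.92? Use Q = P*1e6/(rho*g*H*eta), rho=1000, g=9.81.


Q = 158.3 * 1e6 / (1000 * 9.81 * 265.7 * 0.92) = 66.0135 m^3/s


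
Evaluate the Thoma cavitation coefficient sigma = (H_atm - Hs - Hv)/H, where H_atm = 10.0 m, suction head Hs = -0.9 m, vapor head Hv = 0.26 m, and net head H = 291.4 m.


sigma = (10.0 - (-0.9) - 0.26) / 291.4 = 0.0365


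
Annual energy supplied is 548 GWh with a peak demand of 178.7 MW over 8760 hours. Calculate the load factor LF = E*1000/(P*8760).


LF = 548 * 1000 / (178.7 * 8760) = 0.3501


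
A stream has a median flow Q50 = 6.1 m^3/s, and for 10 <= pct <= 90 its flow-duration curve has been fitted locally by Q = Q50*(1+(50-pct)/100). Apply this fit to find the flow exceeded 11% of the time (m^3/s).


Q = 6.1 * (1 + (50 - 11)/100) = 8.4790 m^3/s


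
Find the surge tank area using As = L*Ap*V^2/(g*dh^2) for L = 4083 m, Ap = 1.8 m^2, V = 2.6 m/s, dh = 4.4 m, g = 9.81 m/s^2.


As = 4083 * 1.8 * 2.6^2 / (9.81 * 4.4^2) = 261.5919 m^2


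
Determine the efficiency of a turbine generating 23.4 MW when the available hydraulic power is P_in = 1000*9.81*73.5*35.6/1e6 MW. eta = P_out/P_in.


P_in = 1000 * 9.81 * 73.5 * 35.6 / 1e6 = 25.6688 MW
eta = 23.4 / 25.6688 = 0.9116


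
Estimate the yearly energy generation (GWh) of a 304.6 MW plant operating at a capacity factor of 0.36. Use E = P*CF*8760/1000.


E = 304.6 * 0.36 * 8760 / 1000 = 960.5866 GWh


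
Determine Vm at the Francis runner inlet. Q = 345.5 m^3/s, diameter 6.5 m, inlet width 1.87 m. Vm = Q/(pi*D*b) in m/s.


Vm = 345.5 / (pi * 6.5 * 1.87) = 9.0478 m/s


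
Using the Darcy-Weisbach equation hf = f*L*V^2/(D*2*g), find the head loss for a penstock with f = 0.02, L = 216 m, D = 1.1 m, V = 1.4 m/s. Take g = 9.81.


hf = 0.02 * 216 * 1.4^2 / (1.1 * 2 * 9.81) = 0.3923 m


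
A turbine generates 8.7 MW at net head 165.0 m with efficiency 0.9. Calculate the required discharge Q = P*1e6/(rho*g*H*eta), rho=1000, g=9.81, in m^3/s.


Q = 8.7 * 1e6 / (1000 * 9.81 * 165.0 * 0.9) = 5.9721 m^3/s


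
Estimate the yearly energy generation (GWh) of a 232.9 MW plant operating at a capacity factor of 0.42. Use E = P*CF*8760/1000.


E = 232.9 * 0.42 * 8760 / 1000 = 856.8857 GWh


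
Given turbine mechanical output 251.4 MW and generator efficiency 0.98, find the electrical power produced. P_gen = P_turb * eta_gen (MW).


P_gen = 251.4 * 0.98 = 246.3720 MW


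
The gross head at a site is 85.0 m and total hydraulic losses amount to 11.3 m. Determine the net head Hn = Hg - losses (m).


Hn = 85.0 - 11.3 = 73.7000 m


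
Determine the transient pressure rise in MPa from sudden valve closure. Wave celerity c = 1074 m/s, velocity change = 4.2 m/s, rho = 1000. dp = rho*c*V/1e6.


dp = 1000 * 1074 * 4.2 / 1e6 = 4.5108 MPa


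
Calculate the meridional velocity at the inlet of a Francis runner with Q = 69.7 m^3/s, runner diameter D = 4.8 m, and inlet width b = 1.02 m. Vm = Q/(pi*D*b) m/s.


Vm = 69.7 / (pi * 4.8 * 1.02) = 4.5315 m/s


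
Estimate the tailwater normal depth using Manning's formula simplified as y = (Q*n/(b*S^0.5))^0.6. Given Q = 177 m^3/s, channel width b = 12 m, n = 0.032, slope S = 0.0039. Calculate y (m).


y = (177 * 0.032 / (12 * 0.0039^0.5))^0.6 = 3.3655 m


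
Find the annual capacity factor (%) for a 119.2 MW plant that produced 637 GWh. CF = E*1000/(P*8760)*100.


CF = 637 * 1000 / (119.2 * 8760) * 100 = 61.0041 %


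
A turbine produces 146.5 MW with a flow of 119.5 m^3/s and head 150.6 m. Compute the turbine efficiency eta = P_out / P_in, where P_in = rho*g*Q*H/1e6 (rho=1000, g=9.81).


P_in = 1000 * 9.81 * 119.5 * 150.6 / 1e6 = 176.5476 MW
eta = 146.5 / 176.5476 = 0.8298


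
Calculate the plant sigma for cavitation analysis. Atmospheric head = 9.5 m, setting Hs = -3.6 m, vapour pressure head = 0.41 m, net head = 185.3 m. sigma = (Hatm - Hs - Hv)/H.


sigma = (9.5 - (-3.6) - 0.41) / 185.3 = 0.0685


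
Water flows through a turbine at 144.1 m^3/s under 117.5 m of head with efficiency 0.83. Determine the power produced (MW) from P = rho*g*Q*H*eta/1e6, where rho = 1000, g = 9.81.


P = 1000 * 9.81 * 144.1 * 117.5 * 0.83 / 1e6 = 137.8634 MW


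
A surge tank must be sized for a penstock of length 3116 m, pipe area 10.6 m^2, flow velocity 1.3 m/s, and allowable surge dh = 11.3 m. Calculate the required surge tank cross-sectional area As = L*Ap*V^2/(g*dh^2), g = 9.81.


As = 3116 * 10.6 * 1.3^2 / (9.81 * 11.3^2) = 44.5619 m^2


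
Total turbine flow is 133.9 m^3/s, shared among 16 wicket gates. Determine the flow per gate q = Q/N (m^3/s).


q = 133.9 / 16 = 8.3688 m^3/s


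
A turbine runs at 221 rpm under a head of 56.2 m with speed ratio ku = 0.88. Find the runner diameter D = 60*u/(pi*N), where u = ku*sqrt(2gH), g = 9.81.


u = 0.88 * sqrt(2*9.81*56.2) = 29.2214 m/s
D = 60 * 29.2214 / (pi * 221) = 2.5253 m


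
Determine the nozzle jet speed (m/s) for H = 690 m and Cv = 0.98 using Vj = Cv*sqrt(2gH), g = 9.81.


Vj = 0.98 * sqrt(2*9.81*690) = 114.0250 m/s


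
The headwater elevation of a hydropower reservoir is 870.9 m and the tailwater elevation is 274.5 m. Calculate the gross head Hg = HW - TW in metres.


Hg = 870.9 - 274.5 = 596.4000 m


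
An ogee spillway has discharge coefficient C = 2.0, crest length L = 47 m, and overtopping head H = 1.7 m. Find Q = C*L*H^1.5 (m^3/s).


Q = 2.0 * 47 * 1.7^1.5 = 208.3537 m^3/s
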